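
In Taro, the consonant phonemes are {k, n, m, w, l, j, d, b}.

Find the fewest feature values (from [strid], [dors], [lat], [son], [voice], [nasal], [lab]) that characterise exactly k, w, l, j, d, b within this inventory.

[-nasal]

Every target segment is [-nasal] and no other inventory member is, so one feature is enough.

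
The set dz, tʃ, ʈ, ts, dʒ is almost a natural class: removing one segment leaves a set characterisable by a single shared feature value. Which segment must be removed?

[delayed release] (equivalently [strident]) groups all but one: /dʒ, ts, dz, tʃ/ share [+delayed release] while /ʈ/ (voiceless retroflex stop) alone is [-delayed release]. Removing any other segment would not leave a single-feature class that excludes it.

ʈ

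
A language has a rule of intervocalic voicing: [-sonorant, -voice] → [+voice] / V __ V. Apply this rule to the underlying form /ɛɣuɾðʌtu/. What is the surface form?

Only /t/ occurs between two vowels (/ʌ/ __ /u/) and matches the structural description. It is a voiceless alveolar stop, so [-sonorant, -voice] holds; changing it to [+voice] with all other features held fixed yields /d/ (voiced alveolar stop). No other segment meets both the structural description and the environment, so the output is [ɛɣuɾðʌdu].

[ɛɣuɾðʌdu]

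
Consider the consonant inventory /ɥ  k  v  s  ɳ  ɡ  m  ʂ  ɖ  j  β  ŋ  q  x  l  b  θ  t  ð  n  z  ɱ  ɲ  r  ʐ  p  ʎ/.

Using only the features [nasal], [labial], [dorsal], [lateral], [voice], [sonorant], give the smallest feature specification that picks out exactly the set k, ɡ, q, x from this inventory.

[−sonorant, +dorsal]

Every target segment is [−sonorant], [+dorsal]; each remaining inventory member fails at least one of these. Each conjunct is needed — [+dorsal] alone would also admit /ɥ, j, ŋ, ɲ, …/; [−sonorant] alone would also admit /v, s, ʂ, ɖ, …/ — and no other single listed feature has exactly this extension, so two is the minimum.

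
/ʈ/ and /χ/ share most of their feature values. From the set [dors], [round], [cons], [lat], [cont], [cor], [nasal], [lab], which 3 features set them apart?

/ʈ/ (voiceless retroflex stop) and /χ/ (voiceless uvular fricative) agree on [−round], [+consonantal], [−lateral], [−nasal], [−labial]. They differ on [continuant] (/ʈ/ [−], /χ/ [+]), [coronal] (/ʈ/ [+], /χ/ [−]), [dorsal] (/ʈ/ [−], /χ/ [+]).

[continuant], [coronal], [dorsal]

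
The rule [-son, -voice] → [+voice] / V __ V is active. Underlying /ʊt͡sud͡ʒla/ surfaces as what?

Only /t͡s/ occurs between two vowels (/ʊ/ __ /u/) and matches the structural description. It is a voiceless alveolar affricate, so [-son, -voice] holds; changing it to [+voice] with all other features held fixed yields /d͡z/ (voiced alveolar affricate). No other segment meets both the structural description and the environment, so the output is [ʊd͡zud͡ʒla].

[ʊd͡zud͡ʒla]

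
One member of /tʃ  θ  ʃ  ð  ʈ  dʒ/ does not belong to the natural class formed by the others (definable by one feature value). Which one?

The remaining segments after removing /ʈ/ share [+distributed]; /ʈ/ (voiceless retroflex stop) is [−distributed]. For every other candidate removal, the leftover set fails to share any single feature value that the removed segment lacks.

ʈ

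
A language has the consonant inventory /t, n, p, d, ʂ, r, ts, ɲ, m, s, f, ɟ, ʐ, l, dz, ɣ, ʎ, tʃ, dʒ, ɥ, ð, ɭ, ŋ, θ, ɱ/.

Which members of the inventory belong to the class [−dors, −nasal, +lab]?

Eliminate segments failing any feature: /t, d, ʂ, r, ts, s, ʐ, l, dz, tʃ, dʒ, ð, ɭ, θ/ are [−labial]; /n, m, ɱ/ are [+nasal]; /ɲ, ɟ, ɣ, ʎ, ɥ, ŋ/ are [+dorsal]. The remaining /p, f/ satisfy [−dorsal], [−nasal], [+labial].

p, f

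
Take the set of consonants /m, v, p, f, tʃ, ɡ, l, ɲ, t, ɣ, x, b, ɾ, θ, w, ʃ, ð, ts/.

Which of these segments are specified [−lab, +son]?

Checking each segment against [−labial], [+sonorant]: /l/ (alveolar lateral approximant), /ɲ/ (palatal nasal), /ɾ/ (alveolar tap) satisfy every feature; every other segment in the inventory fails at least one.

l, ɲ, ɾ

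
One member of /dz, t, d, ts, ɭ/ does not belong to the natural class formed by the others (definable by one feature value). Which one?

/d, dz, t, ts/ are all [+anterior], but /ɭ/ (retroflex lateral approximant) is [−anterior]. No other single segment can be removed to leave a set sharing one feature value that the removed segment lacks, so /ɭ/ is the odd one out.

ɭ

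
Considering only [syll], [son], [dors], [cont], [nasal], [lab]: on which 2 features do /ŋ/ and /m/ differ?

[labial], [dorsal]

/ŋ/ is the velar nasal and /m/ is the bilabial nasal. Both are [-syllabic], [+sonorant], [-continuant], [+nasal]. /ŋ/ is [-labial] while /m/ is [+labial]; /ŋ/ is [+dorsal] while /m/ is [-dorsal], so the distinguishing features are [labial], [dorsal].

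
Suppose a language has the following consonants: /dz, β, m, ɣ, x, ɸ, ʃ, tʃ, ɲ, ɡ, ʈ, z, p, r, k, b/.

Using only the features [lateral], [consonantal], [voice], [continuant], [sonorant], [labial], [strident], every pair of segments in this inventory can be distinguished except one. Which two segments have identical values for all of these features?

On the given features, /ʈ/ and /k/ have an identical profile: [−lateral], [+consonantal], [−voice], [−continuant], [−sonorant], [−labial], [−strident]. No other two segments in the inventory coincide on all 7 features. (They do differ in [coronal] and [dorsal], which are not among the given features.)

ʈ, k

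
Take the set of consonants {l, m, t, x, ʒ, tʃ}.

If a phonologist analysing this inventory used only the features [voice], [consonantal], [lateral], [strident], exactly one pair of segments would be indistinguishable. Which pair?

Both /t/ and /x/ are [−voice], [+consonantal], [−lateral], [−strident]. Since the list omits [continuant], [coronal] and [dorsal] — which do distinguish the voiceless alveolar stop from the voiceless velar fricative — this pair collapses; all other pairs remain distinct.

t, x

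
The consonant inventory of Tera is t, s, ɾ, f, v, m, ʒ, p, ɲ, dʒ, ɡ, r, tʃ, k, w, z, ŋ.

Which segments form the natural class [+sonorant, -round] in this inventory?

Among the inventory, the [+sonorant] segments are /ɾ, m, ɲ, r, w, ŋ/.
Of those, [-round] leaves /ɾ, m, ɲ, r, ŋ/.

ɾ, m, ɲ, r, ŋ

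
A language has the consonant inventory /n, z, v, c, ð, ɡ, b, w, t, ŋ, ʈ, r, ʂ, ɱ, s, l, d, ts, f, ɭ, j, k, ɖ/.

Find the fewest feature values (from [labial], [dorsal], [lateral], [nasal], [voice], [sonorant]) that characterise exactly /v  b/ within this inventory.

[-sonorant, +voice, +labial]

The class [-sonorant], [+voice], [+labial] has exactly /v, b/ as its extension in this inventory. No smaller conjunction from the listed features achieves this: [+voice, +labial] alone would also admit /w, ɱ/; [-sonorant, +labial] alone would also admit /f/; [-sonorant, +voice] alone would also admit /z, ð, ɡ, d, …/; and checking the remaining two-feature bundles turns up none with this extension.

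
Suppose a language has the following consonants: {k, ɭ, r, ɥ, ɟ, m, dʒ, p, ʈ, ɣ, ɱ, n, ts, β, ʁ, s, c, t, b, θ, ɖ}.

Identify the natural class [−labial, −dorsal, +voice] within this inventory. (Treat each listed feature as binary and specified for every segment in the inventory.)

ɭ, r, dʒ, n, ɖ

Checking each segment against [−labial], [−dorsal], [+voice]: /ɭ/ (retroflex lateral approximant), /r/ (alveolar trill), /dʒ/ (voiced postalveolar affricate), /n/ (alveolar nasal), /ɖ/ (voiced retroflex stop) satisfy every feature; every other segment in the inventory fails at least one.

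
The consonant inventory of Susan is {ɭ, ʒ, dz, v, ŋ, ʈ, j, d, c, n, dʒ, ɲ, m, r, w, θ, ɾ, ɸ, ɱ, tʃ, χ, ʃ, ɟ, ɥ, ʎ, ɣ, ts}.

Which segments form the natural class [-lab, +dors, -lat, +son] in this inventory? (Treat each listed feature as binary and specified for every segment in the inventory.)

ŋ, j, ɲ

Checking each segment against [-labial], [+dorsal], [-lateral], [+sonorant]: /ŋ/ (velar nasal), /j/ (palatal glide), /ɲ/ (palatal nasal) satisfy every feature; every other segment in the inventory fails at least one.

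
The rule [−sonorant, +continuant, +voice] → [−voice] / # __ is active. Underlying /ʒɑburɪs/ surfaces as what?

[ʃɑburɪs]

/ʒ/ satisfies [−sonorant, +continuant, +voice] and sits in # __. The [−voice] counterpart of the voiced postalveolar fricative is /ʃ/. Other segments in /ʒɑburɪs/ either fail the structural description or are not in the environment, so the surface form is [ʃɑburɪs].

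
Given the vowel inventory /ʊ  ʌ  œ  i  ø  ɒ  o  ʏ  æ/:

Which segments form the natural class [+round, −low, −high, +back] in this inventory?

Checking each segment against [+round], [−low], [−high], [+back]: /o/ (mid back rounded tense vowel) satisfies every feature; every other segment in the inventory fails at least one.

o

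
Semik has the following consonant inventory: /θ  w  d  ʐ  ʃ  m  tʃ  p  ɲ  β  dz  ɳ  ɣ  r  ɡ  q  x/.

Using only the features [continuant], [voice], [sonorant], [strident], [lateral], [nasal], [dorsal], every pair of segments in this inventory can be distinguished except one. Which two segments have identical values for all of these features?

Both /ɳ/ and /m/ are [-continuant], [+voice], [+sonorant], [-strident], [-lateral], [+nasal], [-dorsal]. Since the list omits [labial] and [coronal] — which do distinguish the retroflex nasal from the bilabial nasal — this pair collapses; all other pairs remain distinct.

ɳ, m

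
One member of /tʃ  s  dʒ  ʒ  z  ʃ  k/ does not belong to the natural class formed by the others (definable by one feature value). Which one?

/s, tʃ, dʒ, z, ʒ, ʃ/ are all [+strident], but /k/ (voiceless velar stop) is [−strident]. No other single segment can be removed to leave a set sharing one feature value that the removed segment lacks, so /k/ is the odd one out.

k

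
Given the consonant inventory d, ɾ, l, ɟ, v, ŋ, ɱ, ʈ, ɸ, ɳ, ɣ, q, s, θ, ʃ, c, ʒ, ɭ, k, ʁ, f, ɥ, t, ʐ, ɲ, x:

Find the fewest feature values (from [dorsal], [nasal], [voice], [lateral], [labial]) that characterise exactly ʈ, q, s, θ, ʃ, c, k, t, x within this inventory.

[-voice, -labial]

The class [-voice], [-labial] has exactly /ʈ, q, s, θ, ʃ, c, k, t, x/ as its extension in this inventory. No smaller conjunction from the listed features achieves this: [-labial] alone would also admit /d, ɾ, l, ɟ, …/; [-voice] alone would also admit /ɸ, f/; and checking the remaining single features turns up none with this extension.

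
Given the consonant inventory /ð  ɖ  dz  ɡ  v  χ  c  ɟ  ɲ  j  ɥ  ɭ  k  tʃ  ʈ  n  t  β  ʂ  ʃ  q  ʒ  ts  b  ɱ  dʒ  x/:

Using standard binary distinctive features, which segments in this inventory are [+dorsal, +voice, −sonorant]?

ɡ, ɟ

Among the inventory, the [+dorsal] segments are /ɡ, χ, c, ɟ, ɲ, j, ɥ, k, q, x/.
Intersecting with [+voice] gives /ɡ, ɟ, ɲ, j, ɥ/.
Intersecting with [−sonorant] leaves /ɡ, ɟ/.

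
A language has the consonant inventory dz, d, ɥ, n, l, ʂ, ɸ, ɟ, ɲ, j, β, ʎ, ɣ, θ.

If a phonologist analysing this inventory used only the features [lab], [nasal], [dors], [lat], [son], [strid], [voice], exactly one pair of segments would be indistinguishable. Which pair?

Both /ɟ/ and /ɣ/ are [−labial], [−nasal], [+dorsal], [−lateral], [−sonorant], [−strident], [+voice]. Since the list omits [continuant] and [back] — which do distinguish the voiced palatal stop from the voiced velar fricative — this pair collapses; all other pairs remain distinct.

ɟ, ɣ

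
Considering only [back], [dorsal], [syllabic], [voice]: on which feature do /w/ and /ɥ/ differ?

[back]

/w/ (labial-velar glide) and /ɥ/ (labial-palatal glide) agree on [+dorsal], [-syllabic], [+voice]. They differ on [back] (/w/ [+], /ɥ/ [-]).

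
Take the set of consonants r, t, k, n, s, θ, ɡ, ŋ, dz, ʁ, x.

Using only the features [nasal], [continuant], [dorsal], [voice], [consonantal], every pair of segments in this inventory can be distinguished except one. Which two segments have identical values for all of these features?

Both /s/ and /θ/ are [−nasal], [+continuant], [−dorsal], [−voice], [+consonantal]. Since the list omits [strident] and [distributed] — which do distinguish the voiceless alveolar fricative from the voiceless dental fricative — this pair collapses; all other pairs remain distinct.

s, θ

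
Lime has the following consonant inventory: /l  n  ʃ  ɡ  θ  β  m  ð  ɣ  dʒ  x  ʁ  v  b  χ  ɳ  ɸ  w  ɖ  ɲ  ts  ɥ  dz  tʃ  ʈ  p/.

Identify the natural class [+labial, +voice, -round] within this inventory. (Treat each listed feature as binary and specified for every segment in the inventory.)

β, m, v, b

Eliminate segments failing any feature: /l, n, ʃ, ɡ, θ, ð, ɣ, dʒ, x, ʁ, χ, ɳ, ɖ, ɲ, ts, dz, tʃ, ʈ/ are [-labial]; /ɸ, p/ are [-voice]; /w, ɥ/ are [+round]. The remaining /β, m, v, b/ satisfy [+labial], [+voice], [-round].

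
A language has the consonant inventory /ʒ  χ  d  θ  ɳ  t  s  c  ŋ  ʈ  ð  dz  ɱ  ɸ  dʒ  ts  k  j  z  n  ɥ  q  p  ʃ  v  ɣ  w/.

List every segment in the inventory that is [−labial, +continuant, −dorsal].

ʒ, θ, s, ð, z, ʃ

First, the [−labial] segments are /ʒ, χ, d, θ, ɳ, t, s, c, ŋ, ʈ, ð, dz, dʒ, ts, k, j, z, n, q, ʃ, ɣ/.
Among these, [+continuant] gives /ʒ, χ, θ, s, ð, j, z, ʃ, ɣ/.
Among these, [−dorsal] leaves /ʒ, θ, s, ð, z, ʃ/.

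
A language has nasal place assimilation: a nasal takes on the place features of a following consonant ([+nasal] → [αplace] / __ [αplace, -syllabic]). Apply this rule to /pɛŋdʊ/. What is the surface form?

[pɛndʊ]

In /pɛŋdʊ/, the nasal /ŋ/ precedes /d/, which is [+coronal]. The nasal assimilates in place, becoming the [+coronal] nasal /n/. The surface form is [pɛndʊ].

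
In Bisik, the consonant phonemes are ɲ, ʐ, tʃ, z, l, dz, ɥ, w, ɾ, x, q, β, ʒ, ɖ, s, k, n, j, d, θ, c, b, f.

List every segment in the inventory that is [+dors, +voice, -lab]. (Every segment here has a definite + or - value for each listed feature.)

ɲ, j

Eliminate segments failing any feature: /ʐ, tʃ, z, l, dz, ɾ, β, ʒ, ɖ, s, n, d, θ, b, f/ are [-dorsal]; /ɥ, w/ are [+labial]; /x, q, k, c/ are [-voice]. The remaining /ɲ, j/ satisfy [+dorsal], [+voice], [-labial].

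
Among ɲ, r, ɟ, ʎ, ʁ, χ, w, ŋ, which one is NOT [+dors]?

/w, ɟ, ʁ, ɲ, ŋ, ʎ, χ/ are all [+dorsal]; /r/ (alveolar trill) is [−dorsal].

r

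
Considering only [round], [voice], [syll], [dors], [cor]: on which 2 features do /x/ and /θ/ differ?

The two segments share [-round], [-voice], [-syllabic]. The only features from the list on which they differ: /x/ is [-coronal] while /θ/ is [+coronal]; /x/ is [+dorsal] while /θ/ is [-dorsal].

[coronal], [dorsal]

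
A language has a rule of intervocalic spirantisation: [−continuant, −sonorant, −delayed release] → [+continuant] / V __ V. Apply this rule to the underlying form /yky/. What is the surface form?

[yxy]

Only /k/ occurs between two vowels (/y/ __ /y/) and matches the structural description. It is a voiceless velar stop, so [−continuant, −sonorant, −delayed release] holds; changing it to [+continuant] with all other features held fixed yields /x/ (voiceless velar fricative). No other segment meets both the structural description and the environment, so the output is [yxy].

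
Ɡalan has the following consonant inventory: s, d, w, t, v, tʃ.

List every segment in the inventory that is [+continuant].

The feature [continuant] marks segments produced without complete oral closure. In this inventory /s, w, v/ have that property, so they are [+continuant]; /d, t, tʃ/ are [−continuant].

s, w, v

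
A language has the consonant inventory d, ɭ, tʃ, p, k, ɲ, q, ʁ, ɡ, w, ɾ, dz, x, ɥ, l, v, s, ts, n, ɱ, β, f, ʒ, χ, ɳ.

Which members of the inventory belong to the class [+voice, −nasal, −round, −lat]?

The [+voice] segments are /d, ɭ, ɲ, ʁ, ɡ, w, ɾ, dz, ɥ, l, v, n, ɱ, β, ʒ, ɳ/.
Then [−nasal] gives /d, ɭ, ʁ, ɡ, w, ɾ, dz, ɥ, l, v, β, ʒ/.
Of those, [−round] gives /d, ɭ, ʁ, ɡ, ɾ, dz, l, v, β, ʒ/.
Of those, [−lateral] leaves /d, ʁ, ɡ, ɾ, dz, v, β, ʒ/.

d, ʁ, ɡ, ɾ, dz, v, β, ʒ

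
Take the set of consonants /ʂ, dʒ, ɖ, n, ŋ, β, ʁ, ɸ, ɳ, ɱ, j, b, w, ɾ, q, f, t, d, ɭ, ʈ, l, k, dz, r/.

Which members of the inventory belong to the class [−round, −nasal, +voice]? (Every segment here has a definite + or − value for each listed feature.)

dʒ, ɖ, β, ʁ, j, b, ɾ, d, ɭ, l, dz, r

Checking each segment against [−round], [−nasal], [+voice]: /dʒ/ (voiced postalveolar affricate), /ɖ/ (voiced retroflex stop), /β/ (voiced bilabial fricative), /ʁ/ (voiced uvular fricative), /j/ (palatal glide), /b/ (voiced bilabial stop), among others, satisfy every feature; every other segment in the inventory fails at least one.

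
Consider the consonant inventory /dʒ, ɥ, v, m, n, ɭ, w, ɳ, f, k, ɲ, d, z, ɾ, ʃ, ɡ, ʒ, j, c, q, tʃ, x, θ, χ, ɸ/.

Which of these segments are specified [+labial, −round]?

Checking each segment against [+labial], [−round]: /v/ (voiced labiodental fricative), /m/ (bilabial nasal), /f/ (voiceless labiodental fricative), /ɸ/ (voiceless bilabial fricative) satisfy every feature; every other segment in the inventory fails at least one.

v, m, f, ɸ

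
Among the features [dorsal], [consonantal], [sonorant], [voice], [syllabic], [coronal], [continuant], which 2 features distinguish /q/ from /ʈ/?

[coronal], [dorsal]

The two segments share [+consonantal], [−sonorant], [−voice], [−syllabic], [−continuant]. The only features from the list on which they differ: /q/ is [−coronal] while /ʈ/ is [+coronal]; /q/ is [+dorsal] while /ʈ/ is [−dorsal].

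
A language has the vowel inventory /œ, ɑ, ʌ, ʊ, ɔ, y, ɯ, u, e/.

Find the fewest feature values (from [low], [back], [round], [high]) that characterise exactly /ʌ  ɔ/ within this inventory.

[−high, −low, +back]

Every target segment is [−high], [−low], [+back]; each remaining inventory member fails at least one of these. Each conjunct is needed — [−low, +back] alone would also admit /ʊ, ɯ, u/; [−high, +back] alone would also admit /ɑ/; [−high, −low] alone would also admit /œ, e/ — and no other combination of two listed features has exactly this extension, so three is the minimum.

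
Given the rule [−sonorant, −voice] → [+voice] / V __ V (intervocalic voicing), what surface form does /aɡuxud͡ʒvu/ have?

[aɡuɣud͡ʒvu]

Only /x/ occurs between two vowels (/u/ __ /u/) and matches the structural description. It is a voiceless velar fricative, so [−sonorant, −voice] holds; changing it to [+voice] with all other features held fixed yields /ɣ/ (voiced velar fricative). No other segment meets both the structural description and the environment, so the output is [aɡuɣud͡ʒvu].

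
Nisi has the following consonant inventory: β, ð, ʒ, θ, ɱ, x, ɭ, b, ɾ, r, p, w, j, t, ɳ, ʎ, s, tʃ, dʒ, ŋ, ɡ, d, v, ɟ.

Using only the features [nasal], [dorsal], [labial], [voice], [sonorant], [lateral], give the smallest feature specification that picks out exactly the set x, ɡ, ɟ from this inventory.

[−sonorant, +dorsal]

Every target segment is [−sonorant], [+dorsal]; each remaining inventory member fails at least one of these. Each conjunct is needed — [+dorsal] alone would also admit /w, j, ʎ, ŋ/; [−sonorant] alone would also admit /β, ð, ʒ, θ, …/ — and no other single listed feature has exactly this extension, so two is the minimum.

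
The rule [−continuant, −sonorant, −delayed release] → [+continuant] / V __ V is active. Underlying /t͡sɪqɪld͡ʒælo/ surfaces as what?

The only segment in the rule's environment that also matches [−continuant, −sonorant, −delayed release] is /q/. Applying [+continuant] turns the voiceless uvular stop into /χ/ (voiceless uvular fricative), giving [t͡sɪχɪld͡ʒælo].

[t͡sɪχɪld͡ʒælo]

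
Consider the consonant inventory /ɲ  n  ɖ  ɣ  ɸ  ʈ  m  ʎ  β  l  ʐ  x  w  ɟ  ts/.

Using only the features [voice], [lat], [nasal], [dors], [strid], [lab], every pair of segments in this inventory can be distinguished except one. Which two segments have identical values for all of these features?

ɣ, ɟ

On the given features, /ɣ/ and /ɟ/ have an identical profile: [+voice], [-lateral], [-nasal], [+dorsal], [-strident], [-labial]. No other two segments in the inventory coincide on all 6 features. (They do differ in [continuant] and [back], which are not among the given features.)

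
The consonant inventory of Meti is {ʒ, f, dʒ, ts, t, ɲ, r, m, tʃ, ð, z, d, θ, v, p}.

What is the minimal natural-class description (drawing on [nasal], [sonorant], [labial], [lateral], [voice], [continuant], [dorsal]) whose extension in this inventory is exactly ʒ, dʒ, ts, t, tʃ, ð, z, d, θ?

Every target segment is [-sonorant], [-labial]; each remaining inventory member fails at least one of these. Each conjunct is needed — [-labial] alone would also admit /ɲ, r/; [-sonorant] alone would also admit /f, v, p/ — and no other single listed feature has exactly this extension, so two is the minimum.

[-sonorant, -labial]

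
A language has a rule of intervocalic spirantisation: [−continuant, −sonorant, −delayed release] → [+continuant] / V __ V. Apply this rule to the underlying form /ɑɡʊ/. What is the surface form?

[ɑɣʊ]

Only /ɡ/ occurs between two vowels (/ɑ/ __ /ʊ/) and matches the structural description. It is a voiced velar stop, so [−continuant, −sonorant, −delayed release] holds; changing it to [+continuant] with all other features held fixed yields /ɣ/ (voiced velar fricative). No other segment meets both the structural description and the environment, so the output is [ɑɣʊ].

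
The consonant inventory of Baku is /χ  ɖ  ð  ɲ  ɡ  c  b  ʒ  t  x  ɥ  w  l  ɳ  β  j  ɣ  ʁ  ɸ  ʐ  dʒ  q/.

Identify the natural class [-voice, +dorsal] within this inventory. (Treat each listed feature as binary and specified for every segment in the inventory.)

χ, c, x, q

First, the [-voice] segments are /χ, c, t, x, ɸ, q/.
Within that set, [+dorsal] leaves /χ, c, x, q/.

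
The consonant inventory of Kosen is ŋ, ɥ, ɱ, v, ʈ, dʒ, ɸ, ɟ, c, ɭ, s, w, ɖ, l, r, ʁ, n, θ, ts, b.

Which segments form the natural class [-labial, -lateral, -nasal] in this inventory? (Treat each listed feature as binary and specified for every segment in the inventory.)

ʈ, dʒ, ɟ, c, s, ɖ, r, ʁ, θ, ts

Checking each segment against [-labial], [-lateral], [-nasal]: /ʈ/ (voiceless retroflex stop), /dʒ/ (voiced postalveolar affricate), /ɟ/ (voiced palatal stop), /c/ (voiceless palatal stop), /s/ (voiceless alveolar fricative), /ɖ/ (voiced retroflex stop), among others, satisfy every feature; every other segment in the inventory fails at least one.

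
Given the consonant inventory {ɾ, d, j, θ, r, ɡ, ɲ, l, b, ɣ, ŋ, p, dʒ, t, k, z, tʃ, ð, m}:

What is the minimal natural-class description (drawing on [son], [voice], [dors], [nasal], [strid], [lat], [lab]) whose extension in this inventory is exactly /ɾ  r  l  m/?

The class [+sonorant], [-dorsal] has exactly /ɾ, r, l, m/ as its extension in this inventory. No smaller conjunction from the listed features achieves this: [-dorsal] alone would also admit /d, θ, b, p, …/; [+sonorant] alone would also admit /j, ɲ, ŋ/; and checking the remaining single features turns up none with this extension.

[+son, -dors]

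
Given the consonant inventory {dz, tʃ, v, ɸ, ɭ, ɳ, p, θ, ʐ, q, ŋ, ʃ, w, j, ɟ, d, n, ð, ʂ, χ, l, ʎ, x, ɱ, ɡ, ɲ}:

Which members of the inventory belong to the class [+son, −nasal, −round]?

ɭ, j, l, ʎ

Checking each segment against [+sonorant], [−nasal], [−round]: /ɭ/ (retroflex lateral approximant), /j/ (palatal glide), /l/ (alveolar lateral approximant), /ʎ/ (palatal lateral approximant) satisfy every feature; every other segment in the inventory fails at least one.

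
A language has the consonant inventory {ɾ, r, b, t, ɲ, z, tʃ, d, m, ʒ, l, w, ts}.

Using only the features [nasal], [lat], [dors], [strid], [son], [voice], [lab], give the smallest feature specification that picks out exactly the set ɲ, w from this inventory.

Every target segment is [+dorsal] and no other inventory member is, so one feature is enough.

[+dors]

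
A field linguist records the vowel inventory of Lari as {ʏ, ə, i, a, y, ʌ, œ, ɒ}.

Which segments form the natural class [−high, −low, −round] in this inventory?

ə, ʌ

Checking each segment against [−high], [−low], [−round]: /ə/ (mid central vowel (schwa)), /ʌ/ (mid back unrounded lax vowel) satisfy every feature; every other segment in the inventory fails at least one.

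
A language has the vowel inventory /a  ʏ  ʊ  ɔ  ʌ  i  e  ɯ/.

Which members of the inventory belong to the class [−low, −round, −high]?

ʌ, e

Among the inventory, the [−low] segments are /ʏ, ʊ, ɔ, ʌ, i, e, ɯ/.
Within that set, [−round] gives /ʌ, i, e, ɯ/.
Of those, [−high] leaves /ʌ, e/.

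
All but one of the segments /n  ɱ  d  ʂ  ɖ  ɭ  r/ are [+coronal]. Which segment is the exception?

/r, ʂ, ɭ, ɖ, n, d/ are all [+coronal]; /ɱ/ (labiodental nasal) is [-coronal].

ɱ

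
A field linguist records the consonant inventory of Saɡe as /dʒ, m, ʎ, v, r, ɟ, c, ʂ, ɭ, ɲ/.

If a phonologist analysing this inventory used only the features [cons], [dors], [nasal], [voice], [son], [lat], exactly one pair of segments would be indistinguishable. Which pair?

v, dʒ

On the given features, /v/ and /dʒ/ have an identical profile: [+consonantal], [-dorsal], [-nasal], [+voice], [-sonorant], [-lateral]. No other two segments in the inventory coincide on all 6 features. (They do differ in [continuant], [labial] and [coronal], which are not among the given features.)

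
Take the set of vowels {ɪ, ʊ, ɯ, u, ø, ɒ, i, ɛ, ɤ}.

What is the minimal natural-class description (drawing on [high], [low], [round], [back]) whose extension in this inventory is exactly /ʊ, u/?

[+high, +round]

The class [+high], [+round] has exactly /ʊ, u/ as its extension in this inventory. No smaller conjunction from the listed features achieves this: [+round] alone would also admit /ø, ɒ/; [+high] alone would also admit /ɪ, ɯ, i/; and checking the remaining single features turns up none with this extension.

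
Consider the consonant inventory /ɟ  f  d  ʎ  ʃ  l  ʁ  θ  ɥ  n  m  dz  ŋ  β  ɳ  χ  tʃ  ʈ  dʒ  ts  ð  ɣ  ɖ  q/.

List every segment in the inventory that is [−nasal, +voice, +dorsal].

Checking each segment against [−nasal], [+voice], [+dorsal]: /ɟ/ (voiced palatal stop), /ʎ/ (palatal lateral approximant), /ʁ/ (voiced uvular fricative), /ɥ/ (labial-palatal glide), /ɣ/ (voiced velar fricative) satisfy every feature; every other segment in the inventory fails at least one.

ɟ, ʎ, ʁ, ɥ, ɣ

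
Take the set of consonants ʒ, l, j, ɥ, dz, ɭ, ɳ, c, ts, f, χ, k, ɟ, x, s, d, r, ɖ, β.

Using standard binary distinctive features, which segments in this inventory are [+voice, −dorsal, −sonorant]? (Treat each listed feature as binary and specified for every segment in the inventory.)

ʒ, dz, d, ɖ, β

Eliminate segments failing any feature: /l, ɭ, ɳ, r/ are [+sonorant]; /j, ɥ, ɟ/ are [+dorsal]; /c, ts, f, χ, k, x, s/ are [−voice]. The remaining /ʒ, dz, d, ɖ, β/ satisfy [+voice], [−dorsal], [−sonorant].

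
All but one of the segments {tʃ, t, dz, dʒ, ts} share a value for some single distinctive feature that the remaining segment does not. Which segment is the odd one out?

t

The remaining segments after removing /t/ share [+delayed release]; /t/ (voiceless alveolar stop) is [-delayed release]. For every other candidate removal, the leftover set fails to share any single feature value that the removed segment lacks.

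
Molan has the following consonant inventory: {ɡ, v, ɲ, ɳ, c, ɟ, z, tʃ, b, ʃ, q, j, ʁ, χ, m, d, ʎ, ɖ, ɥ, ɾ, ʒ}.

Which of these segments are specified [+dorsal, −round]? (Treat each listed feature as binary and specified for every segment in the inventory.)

Eliminate segments failing any feature: /v, ɳ, z, tʃ, b, ʃ, m, d, ɖ, ɾ, ʒ/ are [−dorsal]; /ɥ/ is [+round]. The remaining /ɡ, ɲ, c, ɟ, q, j, ʁ, χ, ʎ/ satisfy [+dorsal], [−round].

ɡ, ɲ, c, ɟ, q, j, ʁ, χ, ʎ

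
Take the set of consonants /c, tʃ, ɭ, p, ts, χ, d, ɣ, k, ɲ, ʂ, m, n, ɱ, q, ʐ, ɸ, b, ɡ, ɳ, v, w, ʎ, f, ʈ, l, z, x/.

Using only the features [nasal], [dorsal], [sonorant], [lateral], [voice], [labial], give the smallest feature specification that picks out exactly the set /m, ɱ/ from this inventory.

/m, ɱ/ are all [+nasal], [+labial], and no other segment in the inventory matches both values. Dropping any one of them over-generates: [+labial] alone would also admit /p, ɸ, b, v, …/; [+nasal] alone would also admit /ɲ, n, ɳ/. No other single listed feature picks out exactly this set either, so fewer than two features will not do.

[+nasal, +labial]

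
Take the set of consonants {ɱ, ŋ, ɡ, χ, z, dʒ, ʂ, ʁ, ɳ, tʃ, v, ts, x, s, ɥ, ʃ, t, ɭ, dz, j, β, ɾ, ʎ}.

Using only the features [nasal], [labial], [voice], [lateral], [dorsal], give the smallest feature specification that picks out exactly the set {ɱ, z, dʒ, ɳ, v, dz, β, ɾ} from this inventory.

[+voice, −lateral, −dorsal]

The class [+voice], [−lateral], [−dorsal] has exactly /ɱ, z, dʒ, ɳ, v, dz, β, ɾ/ as its extension in this inventory. No smaller conjunction from the listed features achieves this: [−lateral, −dorsal] alone would also admit /ʂ, tʃ, ts, s, …/; [+voice, −dorsal] alone would also admit /ɭ/; [+voice, −lateral] alone would also admit /ŋ, ɡ, ʁ, ɥ, …/; and checking the remaining two-feature bundles turns up none with this extension.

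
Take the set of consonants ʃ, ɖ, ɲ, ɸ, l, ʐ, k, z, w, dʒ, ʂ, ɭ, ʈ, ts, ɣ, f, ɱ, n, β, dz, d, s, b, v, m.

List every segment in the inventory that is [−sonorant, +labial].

Checking each segment against [−sonorant], [+labial]: /ɸ/ (voiceless bilabial fricative), /f/ (voiceless labiodental fricative), /β/ (voiced bilabial fricative), /b/ (voiced bilabial stop), /v/ (voiced labiodental fricative) satisfy every feature; every other segment in the inventory fails at least one.

ɸ, f, β, b, v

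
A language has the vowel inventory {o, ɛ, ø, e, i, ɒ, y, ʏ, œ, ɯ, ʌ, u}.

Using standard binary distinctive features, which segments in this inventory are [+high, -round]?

Eliminate segments failing any feature: /o, ɛ, ø, e, ɒ, œ, ʌ/ are [-high]; /y, ʏ, u/ are [+round]. The remaining /i, ɯ/ satisfy [+high], [-round].

i, ɯ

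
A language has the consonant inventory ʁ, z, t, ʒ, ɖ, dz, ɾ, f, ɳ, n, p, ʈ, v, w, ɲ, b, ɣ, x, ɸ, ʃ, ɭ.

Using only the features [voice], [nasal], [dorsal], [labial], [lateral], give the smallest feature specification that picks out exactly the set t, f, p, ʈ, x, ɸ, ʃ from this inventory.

[−voice]

/t, f, p, ʈ, x, ɸ, ʃ/ are exactly the [−voice] segments in the inventory, so a single feature suffices.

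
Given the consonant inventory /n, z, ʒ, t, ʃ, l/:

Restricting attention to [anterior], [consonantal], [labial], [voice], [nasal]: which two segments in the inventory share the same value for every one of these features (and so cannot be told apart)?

z, l

Both /z/ and /l/ are [+anterior], [+consonantal], [−labial], [+voice], [−nasal]. Since the list omits [sonorant], [lateral] and [strident] — which do distinguish the voiced alveolar fricative from the alveolar lateral approximant — this pair collapses; all other pairs remain distinct.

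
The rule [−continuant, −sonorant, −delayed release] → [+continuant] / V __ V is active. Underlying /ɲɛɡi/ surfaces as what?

Only /ɡ/ occurs between two vowels (/ɛ/ __ /i/) and matches the structural description. It is a voiced velar stop, so [−continuant, −sonorant, −delayed release] holds; changing it to [+continuant] with all other features held fixed yields /ɣ/ (voiced velar fricative). No other segment meets both the structural description and the environment, so the output is [ɲɛɣi].

[ɲɛɣi]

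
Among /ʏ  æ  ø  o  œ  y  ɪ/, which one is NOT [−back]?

o

/o/ is the mid back rounded tense vowel, which is [+back]; the rest — /æ, ʏ, œ, ø, ɪ, y/ — are [−back].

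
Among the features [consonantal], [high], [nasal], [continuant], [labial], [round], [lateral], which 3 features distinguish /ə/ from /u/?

/ə/ (mid central vowel (schwa)) and /u/ (high back rounded tense vowel) agree on [−consonantal], [−nasal], [+continuant], [−lateral]. They differ on [labial] (/ə/ [−], /u/ [+]), [round] (/ə/ [−], /u/ [+]), [high] (/ə/ [−], /u/ [+]).

[labial], [round], [high]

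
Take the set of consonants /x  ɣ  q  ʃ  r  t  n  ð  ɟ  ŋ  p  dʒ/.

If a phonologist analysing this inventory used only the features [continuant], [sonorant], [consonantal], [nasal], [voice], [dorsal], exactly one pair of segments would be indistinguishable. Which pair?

On the given features, /t/ and /p/ have an identical profile: [-continuant], [-sonorant], [+consonantal], [-nasal], [-voice], [-dorsal]. No other two segments in the inventory coincide on all 6 features. (They do differ in [labial] and [coronal], which are not among the given features.)

t, p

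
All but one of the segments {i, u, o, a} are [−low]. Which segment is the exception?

a

Every segment except /a/ is [−low]. /a/ (low unrounded vowel) is [+low], so it is the exception.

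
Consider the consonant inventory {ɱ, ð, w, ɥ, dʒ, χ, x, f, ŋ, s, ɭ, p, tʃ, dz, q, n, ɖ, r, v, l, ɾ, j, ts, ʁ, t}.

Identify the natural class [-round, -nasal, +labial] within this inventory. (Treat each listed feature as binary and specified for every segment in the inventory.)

The [-round] segments are /ɱ, ð, dʒ, χ, x, f, ŋ, s, ɭ, p, tʃ, dz, q, n, ɖ, r, v, l, ɾ, j, ts, ʁ, t/.
Of those, [-nasal] gives /ð, dʒ, χ, x, f, s, ɭ, p, tʃ, dz, q, ɖ, r, v, l, ɾ, j, ts, ʁ, t/.
Of those, [+labial] leaves /f, p, v/.

f, p, v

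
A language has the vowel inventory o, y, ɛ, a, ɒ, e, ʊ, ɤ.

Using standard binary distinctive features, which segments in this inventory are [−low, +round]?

The [−low] segments are /o, y, ɛ, e, ʊ, ɤ/.
Of those, [+round] leaves /o, y, ʊ/.

o, y, ʊ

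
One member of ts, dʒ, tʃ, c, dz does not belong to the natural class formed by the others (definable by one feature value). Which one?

[delayed release] (equivalently [strident], [dorsal]) groups all but one: /dz, dʒ, ts, tʃ/ share [+delayed release] while /c/ (voiceless palatal stop) alone is [-delayed release]. Removing any other segment would not leave a single-feature class that excludes it.

c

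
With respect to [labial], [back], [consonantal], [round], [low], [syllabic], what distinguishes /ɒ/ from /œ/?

The two segments share [+labial], [-consonantal], [+round], [+syllabic]. The only features from the list on which they differ: /ɒ/ is [+low] while /œ/ is [-low]; /ɒ/ is [+back] while /œ/ is [-back].

[low], [back]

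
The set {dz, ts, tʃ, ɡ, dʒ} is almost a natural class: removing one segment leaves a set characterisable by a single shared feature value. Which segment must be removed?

ɡ

[delayed release] (equivalently [strident], [coronal], [dorsal]) groups all but one: /dʒ, dz, ts, tʃ/ share [+delayed release] while /ɡ/ (voiced velar stop) alone is [−delayed release]. Removing any other segment would not leave a single-feature class that excludes it.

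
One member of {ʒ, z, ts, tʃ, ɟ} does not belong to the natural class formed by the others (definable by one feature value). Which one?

ɟ

/tʃ, ʒ, z, ts/ are all [+strident], but /ɟ/ (voiced palatal stop) is [-strident]. No other single segment can be removed to leave a set sharing one feature value that the removed segment lacks, so /ɟ/ is the odd one out.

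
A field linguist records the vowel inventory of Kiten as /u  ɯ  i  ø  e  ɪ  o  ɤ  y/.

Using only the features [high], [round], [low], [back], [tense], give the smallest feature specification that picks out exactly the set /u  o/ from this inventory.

[+back, +round]

/u, o/ are all [+back], [+round], and no other segment in the inventory matches both values. Dropping any one of them over-generates: [+round] alone would also admit /ø, y/; [+back] alone would also admit /ɯ, ɤ/. No other single listed feature picks out exactly this set either, so fewer than two features will not do.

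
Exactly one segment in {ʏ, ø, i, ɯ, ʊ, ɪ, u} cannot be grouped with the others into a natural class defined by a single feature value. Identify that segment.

[high] groups all but one: /i, ʊ, u, ɯ, ɪ, ʏ/ share [+high] while /ø/ (mid front rounded tense vowel) alone is [−high]. Removing any other segment would not leave a single-feature class that excludes it.

ø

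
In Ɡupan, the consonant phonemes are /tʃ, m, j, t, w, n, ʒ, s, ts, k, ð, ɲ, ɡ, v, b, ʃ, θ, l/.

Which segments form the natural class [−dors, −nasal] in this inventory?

Eliminate segments failing any feature: /m, n/ are [+nasal]; /j, w, k, ɲ, ɡ/ are [+dorsal]. The remaining /tʃ, t, ʒ, s, ts, ð, v, b, ʃ, θ, l/ satisfy [−dorsal], [−nasal].

tʃ, t, ʒ, s, ts, ð, v, b, ʃ, θ, l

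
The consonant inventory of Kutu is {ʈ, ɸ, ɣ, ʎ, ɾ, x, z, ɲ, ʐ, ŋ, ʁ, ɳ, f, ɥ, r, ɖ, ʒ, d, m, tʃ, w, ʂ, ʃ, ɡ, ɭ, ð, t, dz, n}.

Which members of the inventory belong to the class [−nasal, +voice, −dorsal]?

ɾ, z, ʐ, r, ɖ, ʒ, d, ɭ, ð, dz

Eliminate segments failing any feature: /ʈ, ɸ, x, f, tʃ, ʂ, ʃ, t/ are [−voice]; /ɣ, ʎ, ʁ, ɥ, w, ɡ/ are [+dorsal]; /ɲ, ŋ, ɳ, m, n/ are [+nasal]. The remaining /ɾ, z, ʐ, r, ɖ, ʒ, d, ɭ, ð, dz/ satisfy [−nasal], [+voice], [−dorsal].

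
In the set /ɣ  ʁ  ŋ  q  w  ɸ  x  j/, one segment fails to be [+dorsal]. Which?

ɸ

/ɸ/ is the voiceless bilabial fricative, which is [-dorsal]; the rest — /j, q, ʁ, w, x, ɣ, ŋ/ — are [+dorsal].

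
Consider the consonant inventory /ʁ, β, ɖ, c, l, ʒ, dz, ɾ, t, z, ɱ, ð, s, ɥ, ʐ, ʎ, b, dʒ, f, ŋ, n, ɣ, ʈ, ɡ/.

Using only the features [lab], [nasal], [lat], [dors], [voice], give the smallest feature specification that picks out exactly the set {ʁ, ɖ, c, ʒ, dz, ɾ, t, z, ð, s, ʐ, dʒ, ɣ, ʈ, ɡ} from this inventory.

Every target segment is [-nasal], [-lateral], [-labial]; each remaining inventory member fails at least one of these. Each conjunct is needed — [-lateral, -labial] alone would also admit /ŋ, n/; [-nasal, -labial] alone would also admit /l, ʎ/; [-nasal, -lateral] alone would also admit /β, ɥ, b, f/ — and no other combination of two listed features has exactly this extension, so three is the minimum.

[-nasal, -lat, -lab]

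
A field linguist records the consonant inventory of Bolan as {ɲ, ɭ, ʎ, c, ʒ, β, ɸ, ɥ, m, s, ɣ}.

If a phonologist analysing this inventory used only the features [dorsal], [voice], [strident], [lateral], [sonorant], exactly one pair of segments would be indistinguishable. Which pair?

ɲ, ɥ

Both /ɲ/ and /ɥ/ are [+dorsal], [+voice], [−strident], [−lateral], [+sonorant]. Since the list omits [nasal], [continuant], [labial] and [round] — which do distinguish the palatal nasal from the labial-palatal glide — this pair collapses; all other pairs remain distinct.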